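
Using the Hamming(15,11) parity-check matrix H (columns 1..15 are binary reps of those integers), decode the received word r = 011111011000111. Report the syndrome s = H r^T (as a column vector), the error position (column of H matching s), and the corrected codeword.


s = (1, 0, 1, 1)^T, error position = 11, corrected codeword c = 011111011010111

Compute s = H r^T mod 2 one row at a time:
  s_1 = 1 + 1 + 0 + 0 + 0 + 1 + 1 + 1 = 5 ≡ 1 (mod 2).
  s_2 = 1 + 1 + 1 + 0 + 0 + 1 + 1 + 1 = 6 ≡ 0 (mod 2).
  s_3 = 1 + 1 + 1 + 0 + 0 + 0 + 1 + 1 = 5 ≡ 1 (mod 2).
  s_4 = 0 + 1 + 1 + 0 + 1 + 0 + 1 + 1 = 5 ≡ 1 (mod 2).
s = (1, 0, 1, 1)^T — this equals column 11 of H (binary 1011), so error is at position 11.
Correct: flip bit 11 of r = 011111011000111 to get c = 011111011010111.


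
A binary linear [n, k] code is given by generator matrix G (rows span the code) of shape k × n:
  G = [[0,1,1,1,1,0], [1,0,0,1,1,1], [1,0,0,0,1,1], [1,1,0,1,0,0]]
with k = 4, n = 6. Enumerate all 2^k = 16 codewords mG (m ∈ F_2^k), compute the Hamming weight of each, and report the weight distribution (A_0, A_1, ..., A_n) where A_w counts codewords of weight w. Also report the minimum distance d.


Weight distribution: A_0 = 1, A_1 = 1, A_2 = 2, A_3 = 6, A_4 = 5, A_5 = 1. Minimum distance d = 1.

Enumerate all 2^4 = 16 messages m ∈ F_2^4.
For each, compute codeword c = mG in F_2^6, then tally its weight.
  m = 0000 → c = 000000, weight = 0.
  m = 1000 → c = 011110, weight = 4.
  m = 0100 → c = 100111, weight = 4.
  m = 1100 → c = 111001, weight = 4.
  m = 0010 → c = 100011, weight = 3.
  m = 1010 → c = 111101, weight = 5.
  m = 0110 → c = 000100, weight = 1.
  m = 1110 → c = 011010, weight = 3.
  m = 0001 → c = 110100, weight = 3.
  m = 1001 → c = 101010, weight = 3.
  m = 0101 → c = 010011, weight = 3.
  m = 1101 → c = 001101, weight = 3.
  m = 0011 → c = 010111, weight = 4.
  m = 1011 → c = 001001, weight = 2.
  m = 0111 → c = 110000, weight = 2.
  m = 1111 → c = 101110, weight = 4.
Tally weights:
  weight 0: 1 codewords.
  weight 1: 1 codewords.
  weight 2: 2 codewords.
  weight 3: 6 codewords.
  weight 4: 5 codewords.
  weight 5: 1 codewords.
Minimum distance d = smallest w > 0 with A_w > 0 = 1.
Sanity: Σ A_w = 16 = 2^4 = 16 ✓.


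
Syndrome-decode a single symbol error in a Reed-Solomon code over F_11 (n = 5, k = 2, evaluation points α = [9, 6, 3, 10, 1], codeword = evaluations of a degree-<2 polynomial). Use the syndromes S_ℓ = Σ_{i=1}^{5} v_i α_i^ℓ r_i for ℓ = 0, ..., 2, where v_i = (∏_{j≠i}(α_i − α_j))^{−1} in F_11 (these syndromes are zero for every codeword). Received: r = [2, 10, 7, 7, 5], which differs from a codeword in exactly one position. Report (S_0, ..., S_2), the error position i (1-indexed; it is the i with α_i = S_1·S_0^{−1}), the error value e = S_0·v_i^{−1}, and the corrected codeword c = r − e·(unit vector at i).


S = (7, 4, 7), error at position 4, error magnitude e = 4, c = [2, 10, 7, 3, 5].

Step 1: column multipliers v_i = (∏_{j≠i}(α_i − α_j))^{−1} mod 11.
  i = 1 (α = 9): (9−6)(9−3)(9−10)(9−1) = 3·6·(−1)·8 = −144 ≡ 10, so v_1 = 10^{−1} = 10 (mod 11).
  i = 2 (α = 6): (6−9)(6−3)(6−10)(6−1) = (−3)·3·(−4)·5 = 180 ≡ 4, so v_2 = 4^{−1} = 3 (mod 11).
  i = 3 (α = 3): (3−9)(3−6)(3−10)(3−1) = (−6)·(−3)·(−7)·2 = −252 ≡ 1, so v_3 = 1^{−1} = 1 (mod 11).
  i = 4 (α = 10): (10−9)(10−6)(10−3)(10−1) = 1·4·7·9 = 252 ≡ 10, so v_4 = 10^{−1} = 10 (mod 11).
  i = 5 (α = 1): (1−9)(1−6)(1−3)(1−10) = (−8)·(−5)·(−2)·(−9) = 720 ≡ 5, so v_5 = 5^{−1} = 9 (mod 11).
  v = [10, 3, 1, 10, 9].
Step 2: syndromes of r = [2, 10, 7, 7, 5] (all sums mod 11).
  S_0 = Σ v_i r_i = 10·2 + 3·10 + 1·7 + 10·7 + 9·5 = 172 ≡ 7.
  S_1 = Σ v_i α_i r_i = 10·9·2 + 3·6·10 + 1·3·7 + 10·10·7 + 9·1·5 = 1126 ≡ 4.
  α_i^2 mod 11 = [4, 3, 9, 1, 1].
  S_2 = Σ v_i α_i^2 r_i = 10·4·2 + 3·3·10 + 1·9·7 + 10·1·7 + 9·1·5 = 348 ≡ 7.
  S = (7, 4, 7) ≠ 0, so r is not a codeword (an error is present).
Step 3: locate the error. For a single error e at position i, S_ℓ = v_i·e·α_i^ℓ, so α_err = S_1/S_0.
  S_0^{−1} = 7^{−1} = 8 (mod 11), so α_err = 4·8 = 32 ≡ 10 = α_4. Error position i = 4.
  Consistency check: S_2/S_1 = 7·3 = 21 ≡ 10 = α_err ✓ (single-error assumption holds).
Step 4: error magnitude e = S_0/v_4 = S_0·∏_{j≠4}(α_4 − α_j) = 7·10 = 70 ≡ 4 (mod 11).
Step 5: correct position 4: c_4 = r_4 − e = 7 − 4 ≡ 3 (mod 11). Hence c = [2, 10, 7, 3, 5].
  Check: interpolating c through the α_i gives m(x) = 4 + 1·x (degree < 2) with m(α_i) = c_i for every i, so c is indeed a codeword.


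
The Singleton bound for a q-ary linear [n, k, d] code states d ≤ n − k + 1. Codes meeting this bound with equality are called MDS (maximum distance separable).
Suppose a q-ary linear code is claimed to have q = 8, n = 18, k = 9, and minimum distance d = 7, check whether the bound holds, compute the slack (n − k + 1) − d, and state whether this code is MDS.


Singleton RHS = n − k + 1 = 10, slack = 3, bound satisfied, not MDS.

Singleton bound: d ≤ n − k + 1.
Here n = 18, k = 9, so n − k + 1 = 10.
Given d = 7, check d ≤ 10: YES.
Slack = (n − k + 1) − d = 3.
The code is NOT MDS (slack = 3 > 0).
Description: the claimed parameters are [18, 9, 7]_8; such a code would be non-MDS.


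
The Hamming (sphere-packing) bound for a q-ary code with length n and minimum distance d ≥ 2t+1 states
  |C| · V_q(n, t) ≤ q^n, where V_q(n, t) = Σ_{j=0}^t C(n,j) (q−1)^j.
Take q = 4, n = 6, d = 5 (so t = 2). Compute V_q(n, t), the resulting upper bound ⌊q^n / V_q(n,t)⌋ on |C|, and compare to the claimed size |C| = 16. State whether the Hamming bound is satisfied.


V_q(n, t) = 154, q^n = 4096, Hamming bound = 26, |C| = 16 ≤ bound (satisfied).

Step 1: Compute V_q(n, t) = Σ_{j=0}^2 C(n, j) (q−1)^j.
  j = 0: C(6,0)·(3)^0 = 1·1 = 1.
  j = 1: C(6,1)·(3)^1 = 6·3 = 18.
  j = 2: C(6,2)·(3)^2 = 15·9 = 135.
  V_q(n, t) = 1 + 18 + 135 = 154.
Step 2: q^n = 4^6 = 4096.
Step 3: Hamming bound ⌊q^n / V_q(n,t)⌋ = ⌊4096/154⌋ = 26.
Step 4: Compare |C| = 16 to 26: satisfied.
The claimed |C| lies below the Hamming bound.


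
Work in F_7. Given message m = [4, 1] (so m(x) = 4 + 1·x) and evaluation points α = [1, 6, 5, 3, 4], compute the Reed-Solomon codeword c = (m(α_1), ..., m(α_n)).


c = [5, 3, 2, 0, 1]

Message polynomial: m(x) = 4 + 1·x (mod 7).
For each evaluation point α_i, compute m(α_i) mod 7:
  α_1 = 1: Horner steps 1 → 5, so m(1) = 5.
  α_2 = 6: Horner steps 1 → 3, so m(6) = 3.
  α_3 = 5: Horner steps 1 → 2, so m(5) = 2.
  α_4 = 3: Horner steps 1 → 0, so m(3) = 0.
  α_5 = 4: Horner steps 1 → 1, so m(4) = 1.
Codeword c = [5, 3, 2, 0, 1] ∈ F_7^5.


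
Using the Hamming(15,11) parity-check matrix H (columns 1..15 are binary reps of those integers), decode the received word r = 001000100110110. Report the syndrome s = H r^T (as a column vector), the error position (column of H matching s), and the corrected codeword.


s = (0, 1, 1, 0)^T, error position = 6, corrected codeword c = 001001100110110

Compute s = H r^T mod 2 one row at a time:
  s_1 = 0 + 0 + 1 + 1 + 0 + 1 + 1 + 0 = 4 ≡ 0 (mod 2).
  s_2 = 0 + 0 + 0 + 1 + 0 + 1 + 1 + 0 = 3 ≡ 1 (mod 2).
  s_3 = 0 + 1 + 0 + 1 + 1 + 1 + 1 + 0 = 5 ≡ 1 (mod 2).
  s_4 = 0 + 1 + 0 + 1 + 0 + 1 + 1 + 0 = 4 ≡ 0 (mod 2).
s = (0, 1, 1, 0)^T — this equals column 6 of H (binary 0110), so error is at position 6.
Correct: flip bit 6 of r = 001000100110110 to get c = 001001100110110.


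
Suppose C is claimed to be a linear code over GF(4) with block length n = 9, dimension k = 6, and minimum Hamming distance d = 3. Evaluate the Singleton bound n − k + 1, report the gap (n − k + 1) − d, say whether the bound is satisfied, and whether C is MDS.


Singleton RHS = n − k + 1 = 4, slack = 1, bound satisfied, not MDS.

Singleton bound: d ≤ n − k + 1.
Here n = 9, k = 6, so n − k + 1 = 4.
Given d = 3, check d ≤ 4: YES.
Slack = (n − k + 1) − d = 1.
The code is NOT MDS (slack = 1 > 0).
Description: the claimed parameters are [9, 6, 3]_4; such a code would be non-MDS.


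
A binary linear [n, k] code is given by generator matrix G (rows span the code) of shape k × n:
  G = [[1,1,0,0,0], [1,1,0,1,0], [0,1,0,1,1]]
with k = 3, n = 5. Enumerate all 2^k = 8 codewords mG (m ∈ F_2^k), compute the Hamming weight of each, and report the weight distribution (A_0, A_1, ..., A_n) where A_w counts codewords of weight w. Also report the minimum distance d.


Weight distribution: A_0 = 1, A_1 = 1, A_2 = 3, A_3 = 3. Minimum distance d = 1.

Enumerate all 2^3 = 8 messages m ∈ F_2^3.
For each, compute codeword c = mG in F_2^5, then tally its weight.
  m = 000 → c = 00000, weight = 0.
  m = 100 → c = 11000, weight = 2.
  m = 010 → c = 11010, weight = 3.
  m = 110 → c = 00010, weight = 1.
  m = 001 → c = 01011, weight = 3.
  m = 101 → c = 10011, weight = 3.
  m = 011 → c = 10001, weight = 2.
  m = 111 → c = 01001, weight = 2.
Tally weights:
  weight 0: 1 codewords.
  weight 1: 1 codewords.
  weight 2: 3 codewords.
  weight 3: 3 codewords.
Minimum distance d = smallest w > 0 with A_w > 0 = 1.
Sanity: Σ A_w = 8 = 2^3 = 8 ✓.


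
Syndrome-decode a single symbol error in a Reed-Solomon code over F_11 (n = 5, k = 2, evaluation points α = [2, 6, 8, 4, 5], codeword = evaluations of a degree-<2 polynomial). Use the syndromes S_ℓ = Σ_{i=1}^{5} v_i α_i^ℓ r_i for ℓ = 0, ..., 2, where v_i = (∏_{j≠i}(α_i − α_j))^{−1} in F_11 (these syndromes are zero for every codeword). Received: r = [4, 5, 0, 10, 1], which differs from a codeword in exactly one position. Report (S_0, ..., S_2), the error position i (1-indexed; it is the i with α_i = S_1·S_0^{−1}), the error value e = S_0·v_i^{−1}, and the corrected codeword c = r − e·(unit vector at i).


S = (6, 8, 7), error at position 5, error magnitude e = 10, c = [4, 5, 0, 10, 2].

Step 1: column multipliers v_i = (∏_{j≠i}(α_i − α_j))^{−1} mod 11.
  i = 1 (α = 2): (2−6)(2−8)(2−4)(2−5) = (−4)·(−6)·(−2)·(−3) = 144 ≡ 1, so v_1 = 1^{−1} = 1 (mod 11).
  i = 2 (α = 6): (6−2)(6−8)(6−4)(6−5) = 4·(−2)·2·1 = −16 ≡ 6, so v_2 = 6^{−1} = 2 (mod 11).
  i = 3 (α = 8): (8−2)(8−6)(8−4)(8−5) = 6·2·4·3 = 144 ≡ 1, so v_3 = 1^{−1} = 1 (mod 11).
  i = 4 (α = 4): (4−2)(4−6)(4−8)(4−5) = 2·(−2)·(−4)·(−1) = −16 ≡ 6, so v_4 = 6^{−1} = 2 (mod 11).
  i = 5 (α = 5): (5−2)(5−6)(5−8)(5−4) = 3·(−1)·(−3)·1 = 9 ≡ 9, so v_5 = 9^{−1} = 5 (mod 11).
  v = [1, 2, 1, 2, 5].
Step 2: syndromes of r = [4, 5, 0, 10, 1] (all sums mod 11).
  S_0 = Σ v_i r_i = 1·4 + 2·5 + 1·0 + 2·10 + 5·1 = 39 ≡ 6.
  S_1 = Σ v_i α_i r_i = 1·2·4 + 2·6·5 + 1·8·0 + 2·4·10 + 5·5·1 = 173 ≡ 8.
  α_i^2 mod 11 = [4, 3, 9, 5, 3].
  S_2 = Σ v_i α_i^2 r_i = 1·4·4 + 2·3·5 + 1·9·0 + 2·5·10 + 5·3·1 = 161 ≡ 7.
  S = (6, 8, 7) ≠ 0, so r is not a codeword (an error is present).
Step 3: locate the error. For a single error e at position i, S_ℓ = v_i·e·α_i^ℓ, so α_err = S_1/S_0.
  S_0^{−1} = 6^{−1} = 2 (mod 11), so α_err = 8·2 = 16 ≡ 5 = α_5. Error position i = 5.
  Consistency check: S_2/S_1 = 7·7 = 49 ≡ 5 = α_err ✓ (single-error assumption holds).
Step 4: error magnitude e = S_0/v_5 = S_0·∏_{j≠5}(α_5 − α_j) = 6·9 = 54 ≡ 10 (mod 11).
Step 5: correct position 5: c_5 = r_5 − e = 1 − 10 ≡ 2 (mod 11). Hence c = [4, 5, 0, 10, 2].
  Check: interpolating c through the α_i gives m(x) = 9 + 3·x (degree < 2) with m(α_i) = c_i for every i, so c is indeed a codeword.


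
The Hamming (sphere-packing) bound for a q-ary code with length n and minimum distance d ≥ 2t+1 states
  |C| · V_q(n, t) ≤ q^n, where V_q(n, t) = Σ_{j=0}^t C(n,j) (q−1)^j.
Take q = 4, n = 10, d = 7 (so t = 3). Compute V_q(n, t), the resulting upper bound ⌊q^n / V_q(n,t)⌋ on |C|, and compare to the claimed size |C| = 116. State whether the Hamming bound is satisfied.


V_q(n, t) = 3676, q^n = 1048576, Hamming bound = 285, |C| = 116 ≤ bound (satisfied).

Step 1: Compute V_q(n, t) = Σ_{j=0}^3 C(n, j) (q−1)^j.
  j = 0: C(10,0)·(3)^0 = 1·1 = 1.
  j = 1: C(10,1)·(3)^1 = 10·3 = 30.
  j = 2: C(10,2)·(3)^2 = 45·9 = 405.
  j = 3: C(10,3)·(3)^3 = 120·27 = 3240.
  V_q(n, t) = 1 + 30 + 405 + 3240 = 3676.
Step 2: q^n = 4^10 = 1048576.
Step 3: Hamming bound ⌊q^n / V_q(n,t)⌋ = ⌊1048576/3676⌋ = 285.
Step 4: Compare |C| = 116 to 285: satisfied.
The claimed |C| lies below the Hamming bound.


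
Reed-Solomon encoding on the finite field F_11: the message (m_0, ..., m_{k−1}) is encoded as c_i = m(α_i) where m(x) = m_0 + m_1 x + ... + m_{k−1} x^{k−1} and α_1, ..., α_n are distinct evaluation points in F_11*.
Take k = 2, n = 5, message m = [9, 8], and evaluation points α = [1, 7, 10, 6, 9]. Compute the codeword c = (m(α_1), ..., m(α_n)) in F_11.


c = [6, 10, 1, 2, 4]

Message polynomial: m(x) = 9 + 8·x (mod 11).
For each evaluation point α_i, compute m(α_i) mod 11:
  α_1 = 1: Horner steps 8 → 6, so m(1) = 6.
  α_2 = 7: Horner steps 8 → 10, so m(7) = 10.
  α_3 = 10: Horner steps 8 → 1, so m(10) = 1.
  α_4 = 6: Horner steps 8 → 2, so m(6) = 2.
  α_5 = 9: Horner steps 8 → 4, so m(9) = 4.
Codeword c = [6, 10, 1, 2, 4] ∈ F_11^5.


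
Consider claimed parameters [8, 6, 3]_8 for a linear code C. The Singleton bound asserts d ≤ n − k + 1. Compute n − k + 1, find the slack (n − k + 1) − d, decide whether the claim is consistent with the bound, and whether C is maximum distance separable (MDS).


Singleton RHS = n − k + 1 = 3, slack = 0, bound satisfied, MDS.

Singleton bound: d ≤ n − k + 1.
Here n = 8, k = 6, so n − k + 1 = 3.
Given d = 3, check d ≤ 3: YES.
Slack = (n − k + 1) − d = 0.
The code is MDS (slack = 0).
Description: the claimed parameters are [8, 6, 3]_8; such a code would be MDS (meets Singleton bound).


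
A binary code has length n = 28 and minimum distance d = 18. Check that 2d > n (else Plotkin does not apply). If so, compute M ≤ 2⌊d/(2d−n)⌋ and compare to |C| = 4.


Plotkin bound M ≤ 4; given |C| = 4 ≤ bound (satisfied).

Check applicability: 2d = 36, n = 28.
2d − n = 8 > 0, so Plotkin applies.
Compute d/(2d−n) = 18/8 ≈ 2.2500.
⌊d/(2d−n)⌋ = 2.
Plotkin bound: M ≤ 2·2 = 4.
Given |C| = 4, check: satisfied.
This |C| is at the Plotkin bound.


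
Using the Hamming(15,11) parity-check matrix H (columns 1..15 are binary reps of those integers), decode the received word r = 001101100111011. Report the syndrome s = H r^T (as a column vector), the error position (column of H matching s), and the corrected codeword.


s = (1, 0, 1, 0)^T, error position = 10, corrected codeword c = 001101100011011

Compute s = H r^T mod 2 one row at a time:
  s_1 = 0 + 0 + 1 + 1 + 1 + 0 + 1 + 1 = 5 ≡ 1 (mod 2).
  s_2 = 1 + 0 + 1 + 1 + 1 + 0 + 1 + 1 = 6 ≡ 0 (mod 2).
  s_3 = 0 + 1 + 1 + 1 + 1 + 1 + 1 + 1 = 7 ≡ 1 (mod 2).
  s_4 = 0 + 1 + 0 + 1 + 0 + 1 + 0 + 1 = 4 ≡ 0 (mod 2).
s = (1, 0, 1, 0)^T — this equals column 10 of H (binary 1010), so error is at position 10.
Correct: flip bit 10 of r = 001101100111011 to get c = 001101100011011.


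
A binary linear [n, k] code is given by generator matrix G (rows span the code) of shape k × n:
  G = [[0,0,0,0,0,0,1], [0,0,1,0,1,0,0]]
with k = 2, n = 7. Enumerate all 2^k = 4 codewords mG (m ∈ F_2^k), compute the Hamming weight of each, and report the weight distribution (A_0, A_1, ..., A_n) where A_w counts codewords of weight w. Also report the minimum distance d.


Weight distribution: A_0 = 1, A_1 = 1, A_2 = 1, A_3 = 1. Minimum distance d = 1.

Enumerate all 2^2 = 4 messages m ∈ F_2^2.
For each, compute codeword c = mG in F_2^7, then tally its weight.
  m = 00 → c = 0000000, weight = 0.
  m = 10 → c = 0000001, weight = 1.
  m = 01 → c = 0010100, weight = 2.
  m = 11 → c = 0010101, weight = 3.
Tally weights:
  weight 0: 1 codewords.
  weight 1: 1 codewords.
  weight 2: 1 codewords.
  weight 3: 1 codewords.
Minimum distance d = smallest w > 0 with A_w > 0 = 1.
Sanity: Σ A_w = 4 = 2^2 = 4 ✓.


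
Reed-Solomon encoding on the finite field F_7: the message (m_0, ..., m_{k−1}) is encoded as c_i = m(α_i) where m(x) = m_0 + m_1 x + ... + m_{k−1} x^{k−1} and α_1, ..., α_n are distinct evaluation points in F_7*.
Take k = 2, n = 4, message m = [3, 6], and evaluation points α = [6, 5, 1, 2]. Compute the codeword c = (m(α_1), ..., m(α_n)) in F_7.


c = [4, 5, 2, 1]

Message polynomial: m(x) = 3 + 6·x (mod 7).
For each evaluation point α_i, compute m(α_i) mod 7:
  α_1 = 6: Horner steps 6 → 4, so m(6) = 4.
  α_2 = 5: Horner steps 6 → 5, so m(5) = 5.
  α_3 = 1: Horner steps 6 → 2, so m(1) = 2.
  α_4 = 2: Horner steps 6 → 1, so m(2) = 1.
Codeword c = [4, 5, 2, 1] ∈ F_7^4.


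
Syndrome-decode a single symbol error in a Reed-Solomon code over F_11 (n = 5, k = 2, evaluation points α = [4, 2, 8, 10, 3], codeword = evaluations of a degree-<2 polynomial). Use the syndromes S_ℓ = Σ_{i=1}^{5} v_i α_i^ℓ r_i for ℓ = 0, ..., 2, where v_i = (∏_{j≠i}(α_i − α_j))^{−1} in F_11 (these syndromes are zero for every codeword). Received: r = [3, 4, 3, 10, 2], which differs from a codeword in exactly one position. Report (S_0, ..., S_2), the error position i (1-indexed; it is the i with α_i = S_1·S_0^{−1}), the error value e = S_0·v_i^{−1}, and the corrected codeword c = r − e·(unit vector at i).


S = (9, 3, 1), error at position 1, error magnitude e = 3, c = [0, 4, 3, 10, 2].

Step 1: column multipliers v_i = (∏_{j≠i}(α_i − α_j))^{−1} mod 11.
  i = 1 (α = 4): (4−2)(4−8)(4−10)(4−3) = 2·(−4)·(−6)·1 = 48 ≡ 4, so v_1 = 4^{−1} = 3 (mod 11).
  i = 2 (α = 2): (2−4)(2−8)(2−10)(2−3) = (−2)·(−6)·(−8)·(−1) = 96 ≡ 8, so v_2 = 8^{−1} = 7 (mod 11).
  i = 3 (α = 8): (8−4)(8−2)(8−10)(8−3) = 4·6·(−2)·5 = −240 ≡ 2, so v_3 = 2^{−1} = 6 (mod 11).
  i = 4 (α = 10): (10−4)(10−2)(10−8)(10−3) = 6·8·2·7 = 672 ≡ 1, so v_4 = 1^{−1} = 1 (mod 11).
  i = 5 (α = 3): (3−4)(3−2)(3−8)(3−10) = (−1)·1·(−5)·(−7) = −35 ≡ 9, so v_5 = 9^{−1} = 5 (mod 11).
  v = [3, 7, 6, 1, 5].
Step 2: syndromes of r = [3, 4, 3, 10, 2] (all sums mod 11).
  S_0 = Σ v_i r_i = 3·3 + 7·4 + 6·3 + 1·10 + 5·2 = 75 ≡ 9.
  S_1 = Σ v_i α_i r_i = 3·4·3 + 7·2·4 + 6·8·3 + 1·10·10 + 5·3·2 = 366 ≡ 3.
  α_i^2 mod 11 = [5, 4, 9, 1, 9].
  S_2 = Σ v_i α_i^2 r_i = 3·5·3 + 7·4·4 + 6·9·3 + 1·1·10 + 5·9·2 = 419 ≡ 1.
  S = (9, 3, 1) ≠ 0, so r is not a codeword (an error is present).
Step 3: locate the error. For a single error e at position i, S_ℓ = v_i·e·α_i^ℓ, so α_err = S_1/S_0.
  S_0^{−1} = 9^{−1} = 5 (mod 11), so α_err = 3·5 = 15 ≡ 4 = α_1. Error position i = 1.
  Consistency check: S_2/S_1 = 1·4 = 4 ≡ 4 = α_err ✓ (single-error assumption holds).
Step 4: error magnitude e = S_0/v_1 = S_0·∏_{j≠1}(α_1 − α_j) = 9·4 = 36 ≡ 3 (mod 11).
Step 5: correct position 1: c_1 = r_1 − e = 3 − 3 ≡ 0 (mod 11). Hence c = [0, 4, 3, 10, 2].
  Check: interpolating c through the α_i gives m(x) = 8 + 9·x (degree < 2) with m(α_i) = c_i for every i, so c is indeed a codeword.


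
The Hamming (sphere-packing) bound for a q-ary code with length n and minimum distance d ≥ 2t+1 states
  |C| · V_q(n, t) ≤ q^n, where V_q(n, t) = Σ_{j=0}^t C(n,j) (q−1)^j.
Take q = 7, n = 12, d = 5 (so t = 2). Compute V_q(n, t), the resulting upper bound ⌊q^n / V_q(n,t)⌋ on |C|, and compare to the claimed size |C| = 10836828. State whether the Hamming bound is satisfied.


V_q(n, t) = 2449, q^n = 13841287201, Hamming bound = 5651811, |C| = 10836828 > bound (violated).

Step 1: Compute V_q(n, t) = Σ_{j=0}^2 C(n, j) (q−1)^j.
  j = 0: C(12,0)·(6)^0 = 1·1 = 1.
  j = 1: C(12,1)·(6)^1 = 12·6 = 72.
  j = 2: C(12,2)·(6)^2 = 66·36 = 2376.
  V_q(n, t) = 1 + 72 + 2376 = 2449.
Step 2: q^n = 7^12 = 13841287201.
Step 3: Hamming bound ⌊q^n / V_q(n,t)⌋ = ⌊13841287201/2449⌋ = 5651811.
Step 4: Compare |C| = 10836828 to 5651811: violated.
The claimed |C| lies above the Hamming bound, so no 7-ary code of length 12 with d ≥ 5 can have 10836828 codewords.


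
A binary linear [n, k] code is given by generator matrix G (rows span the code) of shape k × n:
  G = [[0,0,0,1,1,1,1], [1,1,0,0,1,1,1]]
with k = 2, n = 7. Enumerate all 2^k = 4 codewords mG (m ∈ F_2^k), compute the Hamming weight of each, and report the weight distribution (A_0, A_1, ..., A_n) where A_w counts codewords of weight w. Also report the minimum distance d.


Weight distribution: A_0 = 1, A_3 = 1, A_4 = 1, A_5 = 1. Minimum distance d = 3.

Enumerate all 2^2 = 4 messages m ∈ F_2^2.
For each, compute codeword c = mG in F_2^7, then tally its weight.
  m = 00 → c = 0000000, weight = 0.
  m = 10 → c = 0001111, weight = 4.
  m = 01 → c = 1100111, weight = 5.
  m = 11 → c = 1101000, weight = 3.
Tally weights:
  weight 0: 1 codewords.
  weight 3: 1 codewords.
  weight 4: 1 codewords.
  weight 5: 1 codewords.
Minimum distance d = smallest w > 0 with A_w > 0 = 3.
Sanity: Σ A_w = 4 = 2^2 = 4 ✓.


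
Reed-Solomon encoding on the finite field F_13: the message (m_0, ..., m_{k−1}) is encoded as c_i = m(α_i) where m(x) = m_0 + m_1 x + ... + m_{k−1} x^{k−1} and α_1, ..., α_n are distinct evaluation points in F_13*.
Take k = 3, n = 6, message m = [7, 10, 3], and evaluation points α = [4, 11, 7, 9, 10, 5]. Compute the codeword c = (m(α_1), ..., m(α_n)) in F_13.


c = [4, 12, 3, 2, 4, 2]

Message polynomial: m(x) = 7 + 10·x + 3·x^2 (mod 13).
For each evaluation point α_i, compute m(α_i) mod 13:
  α_1 = 4: Horner steps 3 → 9 → 4, so m(4) = 4.
  α_2 = 11: Horner steps 3 → 4 → 12, so m(11) = 12.
  α_3 = 7: Horner steps 3 → 5 → 3, so m(7) = 3.
  α_4 = 9: Horner steps 3 → 11 → 2, so m(9) = 2.
  α_5 = 10: Horner steps 3 → 1 → 4, so m(10) = 4.
  α_6 = 5: Horner steps 3 → 12 → 2, so m(5) = 2.
Codeword c = [4, 12, 3, 2, 4, 2] ∈ F_13^6.


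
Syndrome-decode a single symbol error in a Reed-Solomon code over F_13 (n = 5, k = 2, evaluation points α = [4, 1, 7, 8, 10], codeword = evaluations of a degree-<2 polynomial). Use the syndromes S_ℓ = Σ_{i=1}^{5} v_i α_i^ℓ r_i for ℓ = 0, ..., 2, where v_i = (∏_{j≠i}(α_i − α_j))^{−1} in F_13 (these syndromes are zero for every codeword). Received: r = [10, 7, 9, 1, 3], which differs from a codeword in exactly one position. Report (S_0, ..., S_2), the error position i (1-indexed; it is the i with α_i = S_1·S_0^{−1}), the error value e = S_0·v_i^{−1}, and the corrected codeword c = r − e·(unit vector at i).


S = (11, 12, 6), error at position 3, error magnitude e = 9, c = [10, 7, 0, 1, 3].

Step 1: column multipliers v_i = (∏_{j≠i}(α_i − α_j))^{−1} mod 13.
  i = 1 (α = 4): (4−1)(4−7)(4−8)(4−10) = 3·(−3)·(−4)·(−6) = −216 ≡ 5, so v_1 = 5^{−1} = 8 (mod 13).
  i = 2 (α = 1): (1−4)(1−7)(1−8)(1−10) = (−3)·(−6)·(−7)·(−9) = 1134 ≡ 3, so v_2 = 3^{−1} = 9 (mod 13).
  i = 3 (α = 7): (7−4)(7−1)(7−8)(7−10) = 3·6·(−1)·(−3) = 54 ≡ 2, so v_3 = 2^{−1} = 7 (mod 13).
  i = 4 (α = 8): (8−4)(8−1)(8−7)(8−10) = 4·7·1·(−2) = −56 ≡ 9, so v_4 = 9^{−1} = 3 (mod 13).
  i = 5 (α = 10): (10−4)(10−1)(10−7)(10−8) = 6·9·3·2 = 324 ≡ 12, so v_5 = 12^{−1} = 12 (mod 13).
  v = [8, 9, 7, 3, 12].
Step 2: syndromes of r = [10, 7, 9, 1, 3] (all sums mod 13).
  S_0 = Σ v_i r_i = 8·10 + 9·7 + 7·9 + 3·1 + 12·3 = 245 ≡ 11.
  S_1 = Σ v_i α_i r_i = 8·4·10 + 9·1·7 + 7·7·9 + 3·8·1 + 12·10·3 = 1208 ≡ 12.
  α_i^2 mod 13 = [3, 1, 10, 12, 9].
  S_2 = Σ v_i α_i^2 r_i = 8·3·10 + 9·1·7 + 7·10·9 + 3·12·1 + 12·9·3 = 1293 ≡ 6.
  S = (11, 12, 6) ≠ 0, so r is not a codeword (an error is present).
Step 3: locate the error. For a single error e at position i, S_ℓ = v_i·e·α_i^ℓ, so α_err = S_1/S_0.
  S_0^{−1} = 11^{−1} = 6 (mod 13), so α_err = 12·6 = 72 ≡ 7 = α_3. Error position i = 3.
  Consistency check: S_2/S_1 = 6·12 = 72 ≡ 7 = α_err ✓ (single-error assumption holds).
Step 4: error magnitude e = S_0/v_3 = S_0·∏_{j≠3}(α_3 − α_j) = 11·2 = 22 ≡ 9 (mod 13).
Step 5: correct position 3: c_3 = r_3 − e = 9 − 9 ≡ 0 (mod 13). Hence c = [10, 7, 0, 1, 3].
  Check: interpolating c through the α_i gives m(x) = 6 + 1·x (degree < 2) with m(α_i) = c_i for every i, so c is indeed a codeword.


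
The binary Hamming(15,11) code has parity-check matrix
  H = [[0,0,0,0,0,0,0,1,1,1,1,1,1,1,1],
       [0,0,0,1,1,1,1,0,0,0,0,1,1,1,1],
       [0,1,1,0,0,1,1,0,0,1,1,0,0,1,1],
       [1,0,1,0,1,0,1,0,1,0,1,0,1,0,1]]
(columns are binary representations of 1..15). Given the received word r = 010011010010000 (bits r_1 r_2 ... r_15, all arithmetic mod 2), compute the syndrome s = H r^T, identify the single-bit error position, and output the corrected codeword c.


s = (0, 0, 1, 0)^T, error position = 2, corrected codeword c = 000011010010000

Compute s = H r^T mod 2 one row at a time:
  s_1 = 1 + 0 + 0 + 1 + 0 + 0 + 0 + 0 = 2 ≡ 0 (mod 2).
  s_2 = 0 + 1 + 1 + 0 + 0 + 0 + 0 + 0 = 2 ≡ 0 (mod 2).
  s_3 = 1 + 0 + 1 + 0 + 0 + 1 + 0 + 0 = 3 ≡ 1 (mod 2).
  s_4 = 0 + 0 + 1 + 0 + 0 + 1 + 0 + 0 = 2 ≡ 0 (mod 2).
s = (0, 0, 1, 0)^T — this equals column 2 of H (binary 0010), so error is at position 2.
Correct: flip bit 2 of r = 010011010010000 to get c = 000011010010000.


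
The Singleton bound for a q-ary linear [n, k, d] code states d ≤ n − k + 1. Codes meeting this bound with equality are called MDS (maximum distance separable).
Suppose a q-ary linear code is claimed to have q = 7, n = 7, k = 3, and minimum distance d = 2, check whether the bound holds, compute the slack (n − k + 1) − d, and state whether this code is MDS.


Singleton RHS = n − k + 1 = 5, slack = 3, bound satisfied, not MDS.

Singleton bound: d ≤ n − k + 1.
Here n = 7, k = 3, so n − k + 1 = 5.
Given d = 2, check d ≤ 5: YES.
Slack = (n − k + 1) − d = 3.
The code is NOT MDS (slack = 3 > 0).
Description: the claimed parameters are [7, 3, 2]_7; such a code would be non-MDS.


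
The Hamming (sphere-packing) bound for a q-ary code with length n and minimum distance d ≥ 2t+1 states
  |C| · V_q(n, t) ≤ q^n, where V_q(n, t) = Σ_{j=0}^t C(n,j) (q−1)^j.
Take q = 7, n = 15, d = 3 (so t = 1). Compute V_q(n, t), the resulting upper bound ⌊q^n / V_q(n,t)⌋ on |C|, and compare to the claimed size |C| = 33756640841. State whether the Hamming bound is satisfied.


V_q(n, t) = 91, q^n = 4747561509943, Hamming bound = 52171005603, |C| = 33756640841 ≤ bound (satisfied).

Step 1: Compute V_q(n, t) = Σ_{j=0}^1 C(n, j) (q−1)^j.
  j = 0: C(15,0)·(6)^0 = 1·1 = 1.
  j = 1: C(15,1)·(6)^1 = 15·6 = 90.
  V_q(n, t) = 1 + 90 = 91.
Step 2: q^n = 7^15 = 4747561509943.
Step 3: Hamming bound ⌊q^n / V_q(n,t)⌋ = ⌊4747561509943/91⌋ = 52171005603.
Step 4: Compare |C| = 33756640841 to 52171005603: satisfied.
The claimed |C| lies below the Hamming bound.


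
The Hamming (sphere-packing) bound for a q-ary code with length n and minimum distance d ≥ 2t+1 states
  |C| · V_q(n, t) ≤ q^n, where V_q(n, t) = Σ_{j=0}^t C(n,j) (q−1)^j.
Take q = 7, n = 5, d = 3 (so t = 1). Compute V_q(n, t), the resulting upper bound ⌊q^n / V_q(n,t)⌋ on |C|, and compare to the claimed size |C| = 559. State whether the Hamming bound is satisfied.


V_q(n, t) = 31, q^n = 16807, Hamming bound = 542, |C| = 559 > bound (violated).

Step 1: Compute V_q(n, t) = Σ_{j=0}^1 C(n, j) (q−1)^j.
  j = 0: C(5,0)·(6)^0 = 1·1 = 1.
  j = 1: C(5,1)·(6)^1 = 5·6 = 30.
  V_q(n, t) = 1 + 30 = 31.
Step 2: q^n = 7^5 = 16807.
Step 3: Hamming bound ⌊q^n / V_q(n,t)⌋ = ⌊16807/31⌋ = 542.
Step 4: Compare |C| = 559 to 542: violated.
The claimed |C| lies above the Hamming bound, so no 7-ary code of length 5 with d ≥ 3 can have 559 codewords.


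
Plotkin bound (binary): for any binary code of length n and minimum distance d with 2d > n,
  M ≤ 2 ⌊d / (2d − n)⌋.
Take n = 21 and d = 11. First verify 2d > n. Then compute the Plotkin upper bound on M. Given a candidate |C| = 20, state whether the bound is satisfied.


Plotkin bound M ≤ 22; given |C| = 20 ≤ bound (satisfied).

Check applicability: 2d = 22, n = 21.
2d − n = 1 > 0, so Plotkin applies.
Compute d/(2d−n) = 11/1 ≈ 11.0000.
⌊d/(2d−n)⌋ = 11.
Plotkin bound: M ≤ 2·11 = 22.
Given |C| = 20, check: satisfied.
This |C| is below the Plotkin bound.


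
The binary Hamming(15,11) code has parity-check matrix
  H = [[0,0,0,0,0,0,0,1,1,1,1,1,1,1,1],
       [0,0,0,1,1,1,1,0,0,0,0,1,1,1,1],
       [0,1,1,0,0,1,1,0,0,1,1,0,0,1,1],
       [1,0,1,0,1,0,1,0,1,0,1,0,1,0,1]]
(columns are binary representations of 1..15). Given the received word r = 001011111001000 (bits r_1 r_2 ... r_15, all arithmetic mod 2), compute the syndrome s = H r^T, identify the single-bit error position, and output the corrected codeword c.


s = (1, 0, 1, 0)^T, error position = 10, corrected codeword c = 001011111101000

Compute s = H r^T mod 2 one row at a time:
  s_1 = 1 + 1 + 0 + 0 + 1 + 0 + 0 + 0 = 3 ≡ 1 (mod 2).
  s_2 = 0 + 1 + 1 + 1 + 1 + 0 + 0 + 0 = 4 ≡ 0 (mod 2).
  s_3 = 0 + 1 + 1 + 1 + 0 + 0 + 0 + 0 = 3 ≡ 1 (mod 2).
  s_4 = 0 + 1 + 1 + 1 + 1 + 0 + 0 + 0 = 4 ≡ 0 (mod 2).
s = (1, 0, 1, 0)^T — this equals column 10 of H (binary 1010), so error is at position 10.
Correct: flip bit 10 of r = 001011111001000 to get c = 001011111101000.


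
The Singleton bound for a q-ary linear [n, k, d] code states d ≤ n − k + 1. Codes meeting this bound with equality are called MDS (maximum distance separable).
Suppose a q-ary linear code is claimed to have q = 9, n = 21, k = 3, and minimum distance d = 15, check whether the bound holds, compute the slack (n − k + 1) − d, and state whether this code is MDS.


Singleton RHS = n − k + 1 = 19, slack = 4, bound satisfied, not MDS.

Singleton bound: d ≤ n − k + 1.
Here n = 21, k = 3, so n − k + 1 = 19.
Given d = 15, check d ≤ 19: YES.
Slack = (n − k + 1) − d = 4.
The code is NOT MDS (slack = 4 > 0).
Description: the claimed parameters are [21, 3, 15]_9; such a code would be non-MDS.


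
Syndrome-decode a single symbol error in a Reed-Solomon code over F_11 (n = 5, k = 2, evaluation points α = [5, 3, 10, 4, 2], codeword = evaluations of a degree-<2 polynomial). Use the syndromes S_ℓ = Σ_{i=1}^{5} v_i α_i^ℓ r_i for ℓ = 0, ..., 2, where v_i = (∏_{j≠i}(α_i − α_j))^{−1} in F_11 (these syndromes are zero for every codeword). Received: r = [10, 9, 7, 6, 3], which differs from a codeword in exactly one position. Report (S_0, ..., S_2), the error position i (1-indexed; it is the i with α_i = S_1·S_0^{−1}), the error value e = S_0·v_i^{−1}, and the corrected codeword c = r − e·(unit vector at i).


S = (2, 8, 10), error at position 4, error magnitude e = 2, c = [10, 9, 7, 4, 3].

Step 1: column multipliers v_i = (∏_{j≠i}(α_i − α_j))^{−1} mod 11.
  i = 1 (α = 5): (5−3)(5−10)(5−4)(5−2) = 2·(−5)·1·3 = −30 ≡ 3, so v_1 = 3^{−1} = 4 (mod 11).
  i = 2 (α = 3): (3−5)(3−10)(3−4)(3−2) = (−2)·(−7)·(−1)·1 = −14 ≡ 8, so v_2 = 8^{−1} = 7 (mod 11).
  i = 3 (α = 10): (10−5)(10−3)(10−4)(10−2) = 5·7·6·8 = 1680 ≡ 8, so v_3 = 8^{−1} = 7 (mod 11).
  i = 4 (α = 4): (4−5)(4−3)(4−10)(4−2) = (−1)·1·(−6)·2 = 12 ≡ 1, so v_4 = 1^{−1} = 1 (mod 11).
  i = 5 (α = 2): (2−5)(2−3)(2−10)(2−4) = (−3)·(−1)·(−8)·(−2) = 48 ≡ 4, so v_5 = 4^{−1} = 3 (mod 11).
  v = [4, 7, 7, 1, 3].
Step 2: syndromes of r = [10, 9, 7, 6, 3] (all sums mod 11).
  S_0 = Σ v_i r_i = 4·10 + 7·9 + 7·7 + 1·6 + 3·3 = 167 ≡ 2.
  S_1 = Σ v_i α_i r_i = 4·5·10 + 7·3·9 + 7·10·7 + 1·4·6 + 3·2·3 = 921 ≡ 8.
  α_i^2 mod 11 = [3, 9, 1, 5, 4].
  S_2 = Σ v_i α_i^2 r_i = 4·3·10 + 7·9·9 + 7·1·7 + 1·5·6 + 3·4·3 = 802 ≡ 10.
  S = (2, 8, 10) ≠ 0, so r is not a codeword (an error is present).
Step 3: locate the error. For a single error e at position i, S_ℓ = v_i·e·α_i^ℓ, so α_err = S_1/S_0.
  S_0^{−1} = 2^{−1} = 6 (mod 11), so α_err = 8·6 = 48 ≡ 4 = α_4. Error position i = 4.
  Consistency check: S_2/S_1 = 10·7 = 70 ≡ 4 = α_err ✓ (single-error assumption holds).
Step 4: error magnitude e = S_0/v_4 = S_0·∏_{j≠4}(α_4 − α_j) = 2·1 = 2 ≡ 2 (mod 11).
Step 5: correct position 4: c_4 = r_4 − e = 6 − 2 ≡ 4 (mod 11). Hence c = [10, 9, 7, 4, 3].
  Check: interpolating c through the α_i gives m(x) = 2 + 6·x (degree < 2) with m(α_i) = c_i for every i, so c is indeed a codeword.


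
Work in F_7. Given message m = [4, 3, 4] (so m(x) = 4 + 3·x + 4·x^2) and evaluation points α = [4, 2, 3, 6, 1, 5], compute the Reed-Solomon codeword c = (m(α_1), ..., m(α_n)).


c = [3, 5, 0, 5, 4, 0]

Message polynomial: m(x) = 4 + 3·x + 4·x^2 (mod 7).
For each evaluation point α_i, compute m(α_i) mod 7:
  α_1 = 4: Horner steps 4 → 5 → 3, so m(4) = 3.
  α_2 = 2: Horner steps 4 → 4 → 5, so m(2) = 5.
  α_3 = 3: Horner steps 4 → 1 → 0, so m(3) = 0.
  α_4 = 6: Horner steps 4 → 6 → 5, so m(6) = 5.
  α_5 = 1: Horner steps 4 → 0 → 4, so m(1) = 4.
  α_6 = 5: Horner steps 4 → 2 → 0, so m(5) = 0.
Codeword c = [3, 5, 0, 5, 4, 0] ∈ F_7^6.


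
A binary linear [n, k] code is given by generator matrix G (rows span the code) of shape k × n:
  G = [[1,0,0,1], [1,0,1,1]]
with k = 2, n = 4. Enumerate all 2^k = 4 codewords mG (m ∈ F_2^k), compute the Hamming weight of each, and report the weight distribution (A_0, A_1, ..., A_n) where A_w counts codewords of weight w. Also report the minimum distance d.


Weight distribution: A_0 = 1, A_1 = 1, A_2 = 1, A_3 = 1. Minimum distance d = 1.

Enumerate all 2^2 = 4 messages m ∈ F_2^2.
For each, compute codeword c = mG in F_2^4, then tally its weight.
  m = 00 → c = 0000, weight = 0.
  m = 10 → c = 1001, weight = 2.
  m = 01 → c = 1011, weight = 3.
  m = 11 → c = 0010, weight = 1.
Tally weights:
  weight 0: 1 codewords.
  weight 1: 1 codewords.
  weight 2: 1 codewords.
  weight 3: 1 codewords.
Minimum distance d = smallest w > 0 with A_w > 0 = 1.
Sanity: Σ A_w = 4 = 2^2 = 4 ✓.


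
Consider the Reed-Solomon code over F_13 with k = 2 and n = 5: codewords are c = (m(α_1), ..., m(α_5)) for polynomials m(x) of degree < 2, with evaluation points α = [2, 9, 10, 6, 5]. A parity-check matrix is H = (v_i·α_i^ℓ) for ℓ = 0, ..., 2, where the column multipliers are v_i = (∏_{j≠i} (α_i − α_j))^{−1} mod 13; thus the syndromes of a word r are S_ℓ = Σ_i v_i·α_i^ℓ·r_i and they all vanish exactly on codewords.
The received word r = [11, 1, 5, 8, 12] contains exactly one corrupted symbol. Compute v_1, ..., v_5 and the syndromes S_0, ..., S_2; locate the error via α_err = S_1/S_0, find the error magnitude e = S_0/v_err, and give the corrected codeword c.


S = (10, 12, 4), error at position 2, error magnitude e = 5, c = [11, 9, 5, 8, 12].

Step 1: column multipliers v_i = (∏_{j≠i}(α_i − α_j))^{−1} mod 13.
  i = 1 (α = 2): (2−9)(2−10)(2−6)(2−5) = (−7)·(−8)·(−4)·(−3) = 672 ≡ 9, so v_1 = 9^{−1} = 3 (mod 13).
  i = 2 (α = 9): (9−2)(9−10)(9−6)(9−5) = 7·(−1)·3·4 = −84 ≡ 7, so v_2 = 7^{−1} = 2 (mod 13).
  i = 3 (α = 10): (10−2)(10−9)(10−6)(10−5) = 8·1·4·5 = 160 ≡ 4, so v_3 = 4^{−1} = 10 (mod 13).
  i = 4 (α = 6): (6−2)(6−9)(6−10)(6−5) = 4·(−3)·(−4)·1 = 48 ≡ 9, so v_4 = 9^{−1} = 3 (mod 13).
  i = 5 (α = 5): (5−2)(5−9)(5−10)(5−6) = 3·(−4)·(−5)·(−1) = −60 ≡ 5, so v_5 = 5^{−1} = 8 (mod 13).
  v = [3, 2, 10, 3, 8].
Step 2: syndromes of r = [11, 1, 5, 8, 12] (all sums mod 13).
  S_0 = Σ v_i r_i = 3·11 + 2·1 + 10·5 + 3·8 + 8·12 = 205 ≡ 10.
  S_1 = Σ v_i α_i r_i = 3·2·11 + 2·9·1 + 10·10·5 + 3·6·8 + 8·5·12 = 1208 ≡ 12.
  α_i^2 mod 13 = [4, 3, 9, 10, 12].
  S_2 = Σ v_i α_i^2 r_i = 3·4·11 + 2·3·1 + 10·9·5 + 3·10·8 + 8·12·12 = 1980 ≡ 4.
  S = (10, 12, 4) ≠ 0, so r is not a codeword (an error is present).
Step 3: locate the error. For a single error e at position i, S_ℓ = v_i·e·α_i^ℓ, so α_err = S_1/S_0.
  S_0^{−1} = 10^{−1} = 4 (mod 13), so α_err = 12·4 = 48 ≡ 9 = α_2. Error position i = 2.
  Consistency check: S_2/S_1 = 4·12 = 48 ≡ 9 = α_err ✓ (single-error assumption holds).
Step 4: error magnitude e = S_0/v_2 = S_0·∏_{j≠2}(α_2 − α_j) = 10·7 = 70 ≡ 5 (mod 13).
Step 5: correct position 2: c_2 = r_2 − e = 1 − 5 ≡ 9 (mod 13). Hence c = [11, 9, 5, 8, 12].
  Check: interpolating c through the α_i gives m(x) = 6 + 9·x (degree < 2) with m(α_i) = c_i for every i, so c is indeed a codeword.


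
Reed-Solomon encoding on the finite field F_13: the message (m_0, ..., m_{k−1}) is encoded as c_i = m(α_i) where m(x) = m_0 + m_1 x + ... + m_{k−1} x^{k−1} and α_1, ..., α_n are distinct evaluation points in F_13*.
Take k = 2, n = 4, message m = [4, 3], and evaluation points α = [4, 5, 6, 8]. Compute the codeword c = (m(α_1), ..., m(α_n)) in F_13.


c = [3, 6, 9, 2]

Message polynomial: m(x) = 4 + 3·x (mod 13).
For each evaluation point α_i, compute m(α_i) mod 13:
  α_1 = 4: Horner steps 3 → 3, so m(4) = 3.
  α_2 = 5: Horner steps 3 → 6, so m(5) = 6.
  α_3 = 6: Horner steps 3 → 9, so m(6) = 9.
  α_4 = 8: Horner steps 3 → 2, so m(8) = 2.
Codeword c = [3, 6, 9, 2] ∈ F_13^4.


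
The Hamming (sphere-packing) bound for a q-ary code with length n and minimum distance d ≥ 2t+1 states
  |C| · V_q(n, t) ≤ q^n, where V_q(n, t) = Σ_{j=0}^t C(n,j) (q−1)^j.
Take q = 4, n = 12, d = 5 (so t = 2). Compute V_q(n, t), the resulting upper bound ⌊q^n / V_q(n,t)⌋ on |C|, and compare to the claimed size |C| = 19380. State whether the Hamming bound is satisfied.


V_q(n, t) = 631, q^n = 16777216, Hamming bound = 26588, |C| = 19380 ≤ bound (satisfied).

Step 1: Compute V_q(n, t) = Σ_{j=0}^2 C(n, j) (q−1)^j.
  j = 0: C(12,0)·(3)^0 = 1·1 = 1.
  j = 1: C(12,1)·(3)^1 = 12·3 = 36.
  j = 2: C(12,2)·(3)^2 = 66·9 = 594.
  V_q(n, t) = 1 + 36 + 594 = 631.
Step 2: q^n = 4^12 = 16777216.
Step 3: Hamming bound ⌊q^n / V_q(n,t)⌋ = ⌊16777216/631⌋ = 26588.
Step 4: Compare |C| = 19380 to 26588: satisfied.
The claimed |C| lies below the Hamming bound.


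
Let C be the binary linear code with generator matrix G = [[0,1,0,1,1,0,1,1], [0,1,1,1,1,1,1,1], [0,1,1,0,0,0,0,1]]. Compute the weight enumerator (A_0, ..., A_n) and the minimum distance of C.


Weight distribution: A_0 = 1, A_2 = 1, A_3 = 2, A_4 = 2, A_5 = 1, A_7 = 1. Minimum distance d = 2.

Enumerate all 2^3 = 8 messages m ∈ F_2^3.
For each, compute codeword c = mG in F_2^8, then tally its weight.
  m = 000 → c = 00000000, weight = 0.
  m = 100 → c = 01011011, weight = 5.
  m = 010 → c = 01111111, weight = 7.
  m = 110 → c = 00100100, weight = 2.
  m = 001 → c = 01100001, weight = 3.
  m = 101 → c = 00111010, weight = 4.
  m = 011 → c = 00011110, weight = 4.
  m = 111 → c = 01000101, weight = 3.
Tally weights:
  weight 0: 1 codewords.
  weight 2: 1 codewords.
  weight 3: 2 codewords.
  weight 4: 2 codewords.
  weight 5: 1 codewords.
  weight 7: 1 codewords.
Minimum distance d = smallest w > 0 with A_w > 0 = 2.
Sanity: Σ A_w = 8 = 2^3 = 8 ✓.


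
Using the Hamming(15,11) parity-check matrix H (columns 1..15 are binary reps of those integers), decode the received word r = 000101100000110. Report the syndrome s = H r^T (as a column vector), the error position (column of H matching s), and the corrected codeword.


s = (0, 1, 1, 0)^T, error position = 6, corrected codeword c = 000100100000110

Compute s = H r^T mod 2 one row at a time:
  s_1 = 0 + 0 + 0 + 0 + 0 + 1 + 1 + 0 = 2 ≡ 0 (mod 2).
  s_2 = 1 + 0 + 1 + 1 + 0 + 1 + 1 + 0 = 5 ≡ 1 (mod 2).
  s_3 = 0 + 0 + 1 + 1 + 0 + 0 + 1 + 0 = 3 ≡ 1 (mod 2).
  s_4 = 0 + 0 + 0 + 1 + 0 + 0 + 1 + 0 = 2 ≡ 0 (mod 2).
s = (0, 1, 1, 0)^T — this equals column 6 of H (binary 0110), so error is at position 6.
Correct: flip bit 6 of r = 000101100000110 to get c = 000100100000110.
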